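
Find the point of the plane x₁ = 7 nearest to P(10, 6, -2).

(7, 6, -2)

The perpendicular from P has direction n = (1, 0, 0): r = (10, 6, -2) + t(1, 0, 0).
Substitute into the plane: n·(P + tn) = 7 gives 10 + 1t = 7, so t = -3.
Foot = (10, 6, -2) + (-3)·(1, 0, 0) = (7, 6, -2).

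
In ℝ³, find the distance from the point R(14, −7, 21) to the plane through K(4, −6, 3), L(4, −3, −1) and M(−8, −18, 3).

KL = (0, 3, −4) and KM = (−12, −12, 0), so a normal is n = KL × KM = (−48, 48, 36).
Then n·(14, −7, 21) − (−372) = 120.
|n| = √(2304 + 2304 + 1296) = 12√41, so the distance is |120|/(12√41) = 10/√41.

10/√41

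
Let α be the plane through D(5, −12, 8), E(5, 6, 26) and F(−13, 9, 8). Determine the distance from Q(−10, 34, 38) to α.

DE = (0, 18, 18) and DF = (−18, 21, 0), so a normal is n = DE × DF = (−378, −324, 324).
Then n·(−10, 34, 38) − 4590 = 486.
|n| = √(142884 + 104976 + 104976) = 594, so the distance is |486|/594 = 9/11.

9/11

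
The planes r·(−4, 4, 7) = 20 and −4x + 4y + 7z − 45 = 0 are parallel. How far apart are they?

With common normal n = (−4, 4, 7) (|n| = 9), the distance is |20 − 45|/|n| = 25/9.

25/9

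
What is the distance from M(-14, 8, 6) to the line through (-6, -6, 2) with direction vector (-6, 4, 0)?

Direction vector d = (-6, 4, 0).
AP = (-8, 14, 4); AP·d = 104, |AP|² = 276, |d|² = 52.
distance² = |AP|² − (AP·d)²/|d|² = 276 − 10816/52 = 68, so the distance is 2√17.

2√17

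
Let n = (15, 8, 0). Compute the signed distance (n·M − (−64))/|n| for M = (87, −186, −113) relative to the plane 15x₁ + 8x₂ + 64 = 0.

-7

n·M − (-64) = -119.
|n| = 17, so the signed distance is -119/17 = -7.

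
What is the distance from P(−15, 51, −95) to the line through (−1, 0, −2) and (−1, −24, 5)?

√5821

A direction vector is d = (0, −24, 7).
AP = (−14, 51, −93); AP·d = -1875, |AP|² = 11446, |d|² = 625.
distance² = |AP|² − (AP·d)²/|d|² = 11446 − 3515625/625 = 5821, so the distance is √5821.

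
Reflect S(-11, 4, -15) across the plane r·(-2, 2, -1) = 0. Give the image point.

(9, -16, -5)

n = (-2, 2, -1), |n|² = 9, n·S − 0 = 45, so t = 45/9 = 5.
Foot F = S − 5·n = (-1, -6, -10); the reflection is 2F − S = (9, -16, -5).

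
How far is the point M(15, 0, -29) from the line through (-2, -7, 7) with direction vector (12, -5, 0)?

√1465

Direction vector d = (12, -5, 0).
AP = (17, 7, -36); AP·d = 169, |AP|² = 1634, |d|² = 169.
distance² = |AP|² − (AP·d)²/|d|² = 1634 − 28561/169 = 1465, so the distance is √1465.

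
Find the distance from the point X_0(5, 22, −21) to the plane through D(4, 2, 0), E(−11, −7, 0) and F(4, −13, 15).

8√59/59

DE = (−15, −9, 0) and DF = (0, −15, 15), so a normal is n = DE × DF = (−135, 225, 225).
n = (−135, 225, 225); n·P − (-90) = -360; |n| = 45√59; distance = 360/(45√59) = 8/√59.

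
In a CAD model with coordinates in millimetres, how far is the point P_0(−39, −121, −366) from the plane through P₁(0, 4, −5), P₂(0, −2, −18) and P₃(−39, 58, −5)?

P₁P₂ = (0, −6, −13) and P₁P₃ = (−39, 54, 0), so a normal is n = P₁P₂ × P₁P₃ = (702, 507, −234).
d = |702·(-39) + 507·(-121) + (-234)·(-366) − 3198| / √(492804 + 257049 + 54756) = |-6279| / 897 = 7.

7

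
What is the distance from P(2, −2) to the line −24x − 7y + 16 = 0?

The normal to the line is n = (−24, −7) with |n| = 25.
|n·P − (-16)| = |-34 − (-16)| = 18, so the distance is 18/25.

18/25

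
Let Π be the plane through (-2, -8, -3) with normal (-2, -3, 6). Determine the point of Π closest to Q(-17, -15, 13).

(-11, -6, -5)

n = (-2, -3, 6), |n|² = 49, and n·Q − 10 = 147.
t = 147/49 = 3, so the foot is Q − t·n = (-17, -15, 13) − 3·(-2, -3, 6) = (-11, -6, -5).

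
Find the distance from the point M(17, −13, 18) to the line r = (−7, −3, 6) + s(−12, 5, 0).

Direction vector d = (−12, 5, 0).
AP = (24, −10, 12), and AP × d = (−60, −144, 0).
|AP × d|² = 24336 and |d|² = 169, so the distance is √(24336/169) = √144 = 12.

12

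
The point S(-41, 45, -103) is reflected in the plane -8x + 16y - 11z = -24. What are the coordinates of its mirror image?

With n = (-8, 16, -11), the signed offset is (n·S − (-24))/|n|² = 2205/441 = 5.
S' = S − 2t·n = (-41, 45, -103) − 10·(-8, 16, -11) = (39, -115, 7).

(39, -115, 7)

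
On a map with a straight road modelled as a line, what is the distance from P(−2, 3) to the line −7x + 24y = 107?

The normal to the line is n = (−7, 24) with |n| = 25.
|n·P − 107| = |86 − 107| = 21, so the distance is 21/25.

21/25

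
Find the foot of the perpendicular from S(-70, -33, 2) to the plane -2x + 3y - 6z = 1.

(-482/7, -243/7, 38/7)

The perpendicular from S has direction n = (-2, 3, -6): r = (-70, -33, 2) + t(-2, 3, -6).
Substitute into the plane: n·(S + tn) = 1 gives 29 + 49t = 1, so t = -4/7.
Foot = (-70, -33, 2) + (-4/7)·(-2, 3, -6) = (-482/7, -243/7, 38/7).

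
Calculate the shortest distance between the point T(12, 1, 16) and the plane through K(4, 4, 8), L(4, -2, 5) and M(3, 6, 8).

1

KL = (0, -6, -3) and KM = (-1, 2, 0), so a normal is n = KL × KM = (6, 3, -6).
Then n·(12, 1, 16) - (-12) = -9.
|n| = √(36 + 9 + 36) = 9, so the distance is |-9|/9 = 1.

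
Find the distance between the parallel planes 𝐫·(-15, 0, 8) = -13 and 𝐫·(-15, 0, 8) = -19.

6/17

With common normal n = (-15, 0, 8) (|n| = 17), the distance is |(-13) − (-19)|/|n| = 6/17.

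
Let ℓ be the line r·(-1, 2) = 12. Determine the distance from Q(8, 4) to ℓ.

12√5/5

The normal to the line is n = (-1, 2) with |n| = √5.
|n·Q − 12| = |0 − 12| = 12, so the distance is 12/√5.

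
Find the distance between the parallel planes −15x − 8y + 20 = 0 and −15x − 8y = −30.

With common normal n = (−15, −8, 0) (|n| = 17), the distance is |(-20) − (-30)|/|n| = 10/17.

10/17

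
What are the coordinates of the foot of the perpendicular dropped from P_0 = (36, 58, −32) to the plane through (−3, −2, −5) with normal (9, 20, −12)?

The perpendicular from P_0 has direction n = (9, 20, −12): r = (36, 58, −32) + t(9, 20, −12).
Substitute into the plane: n·(P_0 + tn) = -7 gives 1868 + 625t = -7, so t = -3.
Foot = (36, 58, −32) + (-3)·(9, 20, −12) = (9, −2, 4).

(9, -2, 4)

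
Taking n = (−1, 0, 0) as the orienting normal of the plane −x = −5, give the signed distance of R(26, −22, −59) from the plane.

n·R − (-5) = -21.
|n| = 1, so the signed distance is -21/1 = -21.

-21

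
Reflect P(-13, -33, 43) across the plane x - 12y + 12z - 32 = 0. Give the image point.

n = (1, -12, 12), |n|² = 289, n·P − 32 = 867, so t = 867/289 = 3.
Foot F = P − 3·n = (-16, 3, 7); the reflection is 2F − P = (-19, 39, -29).

(-19, 39, -29)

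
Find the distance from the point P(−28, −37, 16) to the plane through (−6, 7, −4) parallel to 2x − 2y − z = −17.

8

Parallel planes share the normal n = (2, −2, −1); since (−6, 7, −4) lies on the plane, its equation is 2x − 2y − z = -22.
Then n·(−28, −37, 16) − (−22) = 24.
|n| = √(4 + 4 + 1) = 3, so the distance is |24|/3 = 8.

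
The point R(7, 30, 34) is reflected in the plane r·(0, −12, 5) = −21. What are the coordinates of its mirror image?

With n = (0, −12, 5), the signed offset is (n·R − (-21))/|n|² = -169/169 = -1.
R' = R − 2t·n = (7, 30, 34) − (-2)·(0, −12, 5) = (7, 6, 44).

(7, 6, 44)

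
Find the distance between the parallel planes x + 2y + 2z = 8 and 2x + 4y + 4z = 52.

Divide the second equation by 2 to match normals: x + 2y + 2z = 26.
Both planes have normal n = (1, 2, 2), |n| = 3. Any point on the first plane is at distance |26 − 8|/|n| = 18/3 = 6 from the second.

6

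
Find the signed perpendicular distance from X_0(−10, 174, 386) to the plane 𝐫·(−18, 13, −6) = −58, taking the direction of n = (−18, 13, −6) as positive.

8

n·X_0 − (-58) = 184.
|n| = 23, so the signed distance is 184/23 = 8.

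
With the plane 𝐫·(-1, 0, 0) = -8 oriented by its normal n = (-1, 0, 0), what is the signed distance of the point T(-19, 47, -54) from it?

n·T − (-8) = 27.
|n| = 1, so the signed distance is 27/1 = 27.

27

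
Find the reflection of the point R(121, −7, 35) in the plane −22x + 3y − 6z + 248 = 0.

(-99, 23, -25)

n = (−22, 3, −6), |n|² = 529, n·R − (-248) = -2645, so t = -2645/529 = -5.
Foot F = R − (-5)·n = (11, 8, 5); the reflection is 2F − R = (−99, 23, −25).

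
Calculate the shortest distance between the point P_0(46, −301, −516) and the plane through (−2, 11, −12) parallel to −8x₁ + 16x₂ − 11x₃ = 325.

8

Parallel planes share the normal n = (−8, 16, −11); since (−2, 11, −12) lies on the plane, its equation is −8x₁ + 16x₂ − 11x₃ = 324.
n = (−8, 16, −11); n·P − 324 = 168; |n| = 21; distance = 168/21 = 8.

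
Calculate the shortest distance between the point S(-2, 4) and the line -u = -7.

9

The normal to the line is n = (-1, 0) with |n| = 1.
|n·S − (-7)| = |2 − (-7)| = 9, so the distance is 9/1 = 9.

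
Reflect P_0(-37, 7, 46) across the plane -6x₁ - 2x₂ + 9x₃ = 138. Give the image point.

With n = (-6, -2, 9), the signed offset is (n·P_0 − 138)/|n|² = 484/121 = 4.
P_0' = P_0 − 2t·n = (-37, 7, 46) − 8·(-6, -2, 9) = (11, 23, -26).

(11, 23, -26)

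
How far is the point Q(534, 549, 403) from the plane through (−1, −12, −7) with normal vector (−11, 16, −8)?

The plane has equation n·(r − (−1, −12, −7)) = 0, i.e. n·r = -125.
Then n·(534, 549, 403) − (−125) = −189.
|n| = √(121 + 256 + 64) = 21, so the distance is |-189|/21 = 9.

9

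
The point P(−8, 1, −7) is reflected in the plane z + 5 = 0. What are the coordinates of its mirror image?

n = (0, 0, 1), |n|² = 1, n·P − (-5) = -2, so t = -2/1 = -2.
Foot F = P − (-2)·n = (−8, 1, −5); the reflection is 2F − P = (−8, 1, −3).

(-8, 1, -3)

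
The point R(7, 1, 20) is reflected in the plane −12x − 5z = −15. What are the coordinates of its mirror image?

(-17, 1, 10)

With n = (−12, 0, −5), the signed offset is (n·R − (-15))/|n|² = -169/169 = -1.
R' = R − 2t·n = (7, 1, 20) − (-2)·(−12, 0, −5) = (−17, 1, 10).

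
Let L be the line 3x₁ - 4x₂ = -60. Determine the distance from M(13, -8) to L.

The normal to the line is n = (3, -4) with |n| = 5.
|n·M − (-60)| = |71 − (-60)| = 131, so the distance is 131/5.

131/5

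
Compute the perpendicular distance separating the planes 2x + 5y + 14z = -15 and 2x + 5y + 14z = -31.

16/15

Both planes have normal n = (2, 5, 14), |n| = 15. Any point on the first plane is at distance |(-31) − (-15)|/|n| = 16/15 from the second.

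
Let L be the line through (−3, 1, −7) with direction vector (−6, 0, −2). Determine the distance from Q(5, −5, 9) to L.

14

Direction vector d = (−6, 0, −2).
AP = (8, −6, 16), and AP × d = (12, −80, −36).
|AP × d|² = 7840 and |d|² = 40, so the distance is √(7840/40) = √196 = 14.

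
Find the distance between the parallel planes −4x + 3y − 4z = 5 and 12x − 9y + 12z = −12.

1/√41

Divide the second equation by -3 to match normals: −4x + 3y − 4z = 4.
With common normal n = (−4, 3, −4) (|n| = √41), the distance is |5 − 4|/|n| = 1/√41.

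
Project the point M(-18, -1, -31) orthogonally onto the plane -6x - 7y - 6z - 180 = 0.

n = (-6, -7, -6), |n|² = 121, and n·M − 180 = 121.
t = 121/121 = 1, so the foot is M − t·n = (-18, -1, -31) − 1·(-6, -7, -6) = (-12, 6, -25).

(-12, 6, -25)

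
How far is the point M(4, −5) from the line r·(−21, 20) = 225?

409/29

The normal to the line is n = (−21, 20) with |n| = 29.
|n·M − 225| = |-184 − 225| = 409, so the distance is 409/29.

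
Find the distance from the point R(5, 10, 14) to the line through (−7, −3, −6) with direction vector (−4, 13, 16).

Direction vector d = (−4, 13, 16).
AP = (12, 13, 20), and AP × d = (−52, −272, 208).
|AP × d|² = 119952 and |d|² = 441, so the distance is √(119952/441) = √272 = 4√17.

4√17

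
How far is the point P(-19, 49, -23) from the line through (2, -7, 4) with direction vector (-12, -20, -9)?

3√409

Direction vector d = (-12, -20, -9).
AP = (-21, 56, -27), and AP × d = (-1044, 135, 1092).
|AP × d|² = 2300625 and |d|² = 625, so the distance is √(2300625/625) = √3681 = 3√409.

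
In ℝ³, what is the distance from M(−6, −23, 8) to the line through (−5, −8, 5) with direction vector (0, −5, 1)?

1

Direction vector d = (0, −5, 1).
AP = (−1, −15, 3); AP·d = 78, |AP|² = 235, |d|² = 26.
distance² = |AP|² − (AP·d)²/|d|² = 235 − 6084/26 = 1, so the distance is 1.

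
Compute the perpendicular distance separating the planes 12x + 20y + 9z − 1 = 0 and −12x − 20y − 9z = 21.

22/25

Divide the second equation by -1 to match normals: 12x + 20y + 9z = -21.
Both planes have normal n = (12, 20, 9), |n| = 25. Any point on the first plane is at distance |(-21) − 1|/|n| = 22/25 from the second.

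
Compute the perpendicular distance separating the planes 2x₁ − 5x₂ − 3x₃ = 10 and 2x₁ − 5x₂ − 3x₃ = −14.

24/√38

Both planes have normal n = (2, −5, −3), |n| = √38. Any point on the first plane is at distance |(-14) − 10|/|n| = 24/√38 from the second.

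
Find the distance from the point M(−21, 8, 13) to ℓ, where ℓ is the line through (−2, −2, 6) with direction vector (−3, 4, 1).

√94

Direction vector d = (−3, 4, 1).
AP = (−19, 10, 7), and AP × d = (−18, −2, −46).
|AP × d|² = 2444 and |d|² = 26, so the distance is √(2444/26) = √94.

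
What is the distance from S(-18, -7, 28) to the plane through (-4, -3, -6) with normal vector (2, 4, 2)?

The plane has equation n·(r − (-4, -3, -6)) = 0, i.e. n·r = -32.
Then n·(-18, -7, 28) - (-32) = 24.
|n| = √(4 + 16 + 4) = 2√6, so the distance is |24|/(2√6) = 2√6.

2√6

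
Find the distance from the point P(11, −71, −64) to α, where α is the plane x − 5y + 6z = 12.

30/√62

n = (1, −5, 6); n·P − 12 = -30; |n| = √62; distance = 30/√62.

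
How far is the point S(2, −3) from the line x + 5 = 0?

7

The normal to the line is n = (1, 0) with |n| = 1.
|n·S − (-5)| = |2 − (-5)| = 7, so the distance is 7/1 = 7.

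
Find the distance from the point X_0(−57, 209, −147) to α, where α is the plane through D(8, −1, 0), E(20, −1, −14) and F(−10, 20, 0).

7

DE = (12, 0, −14) and DF = (−18, 21, 0), so a normal is n = DE × DF = (294, 252, 252).
Then n·(−57, 209, −147) − 2100 = −3234.
|n| = √(86436 + 63504 + 63504) = 462, so the distance is |-3234|/462 = 7.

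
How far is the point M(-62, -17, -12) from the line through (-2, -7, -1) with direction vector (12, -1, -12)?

√2665

Direction vector d = (12, -1, -12).
AP = (-60, -10, -11); AP·d = -578, |AP|² = 3821, |d|² = 289.
distance² = |AP|² − (AP·d)²/|d|² = 3821 − 334084/289 = 2665, so the distance is √2665.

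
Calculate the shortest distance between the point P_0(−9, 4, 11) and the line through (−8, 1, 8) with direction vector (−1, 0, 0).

3√2

Direction vector d = (−1, 0, 0).
AP = (−1, 3, 3), and AP × d = (0, −3, 3).
|AP × d|² = 18 and |d|² = 1, so the distance is √18 = 3√2.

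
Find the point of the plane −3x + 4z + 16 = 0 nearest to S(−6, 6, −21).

(-12, 6, -13)

n = (−3, 0, 4), |n|² = 25, and n·S − (-16) = -50.
t = -50/25 = -2, so the foot is S − t·n = (−6, 6, −21) − (-2)·(−3, 0, 4) = (−12, 6, −13).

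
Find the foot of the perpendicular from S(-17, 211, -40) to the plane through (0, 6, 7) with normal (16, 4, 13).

(-103/7, 1481/7, -267/7)

n = (16, 4, 13), |n|² = 441, and n·S − 115 = -63.
t = -63/441 = -1/7, so the foot is S − t·n = (-17, 211, -40) − (-1/7)·(16, 4, 13) = (-103/7, 1481/7, -267/7).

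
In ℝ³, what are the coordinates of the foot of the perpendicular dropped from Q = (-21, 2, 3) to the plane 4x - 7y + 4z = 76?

n = (4, -7, 4), |n|² = 81, and n·Q − 76 = -162.
t = -162/81 = -2, so the foot is Q − t·n = (-21, 2, 3) − (-2)·(4, -7, 4) = (-13, -12, 11).

(-13, -12, 11)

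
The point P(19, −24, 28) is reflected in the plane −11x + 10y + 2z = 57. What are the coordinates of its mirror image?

(-25, 16, 36)

n = (−11, 10, 2), |n|² = 225, n·P − 57 = -450, so t = -450/225 = -2.
Foot F = P − (-2)·n = (−3, −4, 32); the reflection is 2F − P = (−25, 16, 36).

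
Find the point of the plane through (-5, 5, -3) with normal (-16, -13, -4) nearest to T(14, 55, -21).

n = (-16, -13, -4), |n|² = 441, and n·T − 27 = -882.
t = -882/441 = -2, so the foot is T − t·n = (14, 55, -21) − (-2)·(-16, -13, -4) = (-18, 29, -29).

(-18, 29, -29)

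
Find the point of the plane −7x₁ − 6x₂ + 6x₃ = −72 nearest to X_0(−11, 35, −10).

(-18, 29, -4)

n = (−7, −6, 6), |n|² = 121, and n·X_0 − (-72) = -121.
t = -121/121 = -1, so the foot is X_0 − t·n = (−11, 35, −10) − (-1)·(−7, −6, 6) = (−18, 29, −4).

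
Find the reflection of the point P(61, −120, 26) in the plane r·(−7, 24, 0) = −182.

n = (−7, 24, 0), |n|² = 625, n·P − (-182) = -3125, so t = -3125/625 = -5.
Foot F = P − (-5)·n = (26, 0, 26); the reflection is 2F − P = (−9, 120, 26).

(-9, 120, 26)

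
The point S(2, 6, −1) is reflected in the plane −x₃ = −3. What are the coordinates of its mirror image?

With n = (0, 0, −1), the signed offset is (n·S − (-3))/|n|² = 4/1 = 4.
S' = S − 2t·n = (2, 6, −1) − 8·(0, 0, −1) = (2, 6, 7).

(2, 6, 7)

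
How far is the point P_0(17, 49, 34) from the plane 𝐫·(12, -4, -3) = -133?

3

Normal vector n = (12, -4, -3), and n·(17, 49, 34) - (-133) = 39.
|n| = √(144 + 16 + 9) = 13, so the distance is |39|/13 = 3.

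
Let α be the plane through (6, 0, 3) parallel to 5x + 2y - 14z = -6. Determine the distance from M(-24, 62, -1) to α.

2

Parallel planes share the normal n = (5, 2, -14); since (6, 0, 3) lies on the plane, its equation is 5x + 2y - 14z = -12.
n = (5, 2, -14); n·P − (-12) = 30; |n| = 15; distance = 30/15 = 2.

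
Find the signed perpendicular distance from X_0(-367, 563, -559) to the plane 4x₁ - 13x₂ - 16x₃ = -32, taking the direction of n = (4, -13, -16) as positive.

n·X_0 − (-32) = 189.
|n| = 21, so the signed distance is 189/21 = 9.

9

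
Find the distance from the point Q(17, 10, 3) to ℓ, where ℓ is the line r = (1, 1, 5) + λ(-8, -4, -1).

√17

Direction vector d = (-8, -4, -1).
AP = (16, 9, -2); AP·d = -162, |AP|² = 341, |d|² = 81.
distance² = |AP|² − (AP·d)²/|d|² = 341 − 26244/81 = 17, so the distance is √17.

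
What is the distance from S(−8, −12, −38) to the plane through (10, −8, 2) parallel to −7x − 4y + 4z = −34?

2

Parallel planes share the normal n = (−7, −4, 4); since (10, −8, 2) lies on the plane, its equation is −7x − 4y + 4z = -30.
Then n·(−8, −12, −38) − (−30) = −18.
|n| = √(49 + 16 + 16) = 9, so the distance is |-18|/9 = 2.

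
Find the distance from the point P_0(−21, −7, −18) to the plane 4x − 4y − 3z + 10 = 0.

d = |4·(-21) + (-4)·(-7) + (-3)·(-18) − (-10)| / √(16 + 16 + 9) = |8| / √41 = 8√41/41.

8/√41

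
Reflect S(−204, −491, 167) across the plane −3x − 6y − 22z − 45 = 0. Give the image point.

(-4734/23, -11377/23, 3533/23)

With n = (−3, −6, −22), the signed offset is (n·S − 45)/|n|² = -161/529 = -7/23.
S' = S − 2t·n = (−204, −491, 167) − (-14/23)·(−3, −6, −22) = (−4734/23, −11377/23, 3533/23).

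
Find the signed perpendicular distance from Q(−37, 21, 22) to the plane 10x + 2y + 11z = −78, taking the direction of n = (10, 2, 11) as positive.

-8/15

n·Q − (-78) = -8.
|n| = 15, so the signed distance is -8/15.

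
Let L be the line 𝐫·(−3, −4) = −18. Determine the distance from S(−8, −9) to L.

78/5

d = |(-3)·(-8) + (-4)·(-9) − (-18)| / √(9 + 16) = |78|/5 = 78/5.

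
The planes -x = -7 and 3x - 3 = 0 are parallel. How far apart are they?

6

Divide the second equation by -3 to match normals: -x = -1.
With common normal n = (-1, 0, 0) (|n| = 1), the distance is |(-7) − (-1)|/|n| = 6/1 = 6.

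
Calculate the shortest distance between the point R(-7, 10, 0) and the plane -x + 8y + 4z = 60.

3

n = (-1, 8, 4); n·P − 60 = 27; |n| = 9; distance = 27/9 = 3.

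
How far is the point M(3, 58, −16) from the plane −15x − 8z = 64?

19/17

d = |(-15)·3 + (-8)·(-16) − 64| / √(225 + 0 + 64) = |19| / 17 = 19/17.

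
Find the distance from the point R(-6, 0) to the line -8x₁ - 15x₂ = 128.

80/17

d = |(-8)·(-6) + (-15)·0 − 128| / √(64 + 225) = |-80|/17 = 80/17.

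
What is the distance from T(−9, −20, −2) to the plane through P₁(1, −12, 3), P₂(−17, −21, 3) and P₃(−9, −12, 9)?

P₁P₂ = (−18, −9, 0) and P₁P₃ = (−10, 0, 6), so a normal is n = P₁P₂ × P₁P₃ = (−54, 108, −90).
Then n·(−9, −20, −2) − (−1620) = 126.
|n| = √(2916 + 11664 + 8100) = 18√70, so the distance is |126|/(18√70) = √70/10.

√70/10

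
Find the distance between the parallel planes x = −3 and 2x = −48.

21

Divide the second equation by 2 to match normals: x = -24.
Both planes have normal n = (1, 0, 0), |n| = 1. Any point on the first plane is at distance |(-24) − (-3)|/|n| = 21/1 = 21 from the second.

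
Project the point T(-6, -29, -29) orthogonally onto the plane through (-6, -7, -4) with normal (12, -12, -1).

(-18, -17, -28)

n = (12, -12, -1), |n|² = 289, and n·T − 16 = 289.
t = 289/289 = 1, so the foot is T − t·n = (-6, -29, -29) − 1·(12, -12, -1) = (-18, -17, -28).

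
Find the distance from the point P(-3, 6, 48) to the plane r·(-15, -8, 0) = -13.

10/17

Normal vector n = (-15, -8, 0), and n·(-3, 6, 48) - (-13) = 10.
|n| = √(225 + 64 + 0) = 17, so the distance is |10|/17 = 10/17.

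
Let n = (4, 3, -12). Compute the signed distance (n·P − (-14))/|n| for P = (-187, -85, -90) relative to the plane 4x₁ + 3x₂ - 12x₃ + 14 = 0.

7

n·P − (-14) = 91.
|n| = 13, so the signed distance is 91/13 = 7.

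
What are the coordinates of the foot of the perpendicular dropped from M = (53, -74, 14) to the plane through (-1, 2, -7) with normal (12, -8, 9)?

(-7, -34, -31)

n = (12, -8, 9), |n|² = 289, and n·M − (-91) = 1445.
t = 1445/289 = 5, so the foot is M − t·n = (53, -74, 14) − 5·(12, -8, 9) = (-7, -34, -31).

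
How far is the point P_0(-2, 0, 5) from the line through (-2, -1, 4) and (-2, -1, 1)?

1

A direction vector is d = (0, 0, -3).
AP = (0, 1, 1); AP·d = -3, |AP|² = 2, |d|² = 9.
distance² = |AP|² − (AP·d)²/|d|² = 2 − 9/9 = 1, so the distance is 1.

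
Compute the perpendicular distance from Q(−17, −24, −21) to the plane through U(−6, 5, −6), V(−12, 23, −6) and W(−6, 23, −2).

UV = (−6, 18, 0) and UW = (0, 18, 4), so a normal is n = UV × UW = (72, 24, −108).
Then n·(−17, −24, −21) − 336 = 132.
|n| = √(5184 + 576 + 11664) = 132, so the distance is |132|/132 = 1.

1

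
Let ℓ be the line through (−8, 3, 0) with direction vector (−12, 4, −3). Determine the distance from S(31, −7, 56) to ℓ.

√2053

Direction vector d = (−12, 4, −3).
AP = (39, −10, 56), and AP × d = (−194, −555, 36).
|AP × d|² = 346957 and |d|² = 169, so the distance is √(346957/169) = √2053.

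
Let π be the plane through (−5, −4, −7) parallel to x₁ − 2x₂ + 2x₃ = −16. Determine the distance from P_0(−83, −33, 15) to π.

8

Parallel planes share the normal n = (1, −2, 2); since (−5, −4, −7) lies on the plane, its equation is x₁ − 2x₂ + 2x₃ = -11.
d = |1·(-83) + (-2)·(-33) + 2·15 − (-11)| / √(1 + 4 + 4) = |24| / 3 = 8.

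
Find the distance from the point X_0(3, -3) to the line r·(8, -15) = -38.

107/17

d = |8·3 + (-15)·(-3) − (-38)| / √(64 + 225) = |107|/17 = 107/17.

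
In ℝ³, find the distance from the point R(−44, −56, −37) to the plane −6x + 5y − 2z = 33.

Normal vector n = (−6, 5, −2), and n·(−44, −56, −37) − 33 = 25.
|n| = √(36 + 25 + 4) = √65, so the distance is |25|/√65 = 25/√65.

5√65/13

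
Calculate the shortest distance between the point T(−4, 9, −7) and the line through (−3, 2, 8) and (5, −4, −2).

A direction vector is d = (8, −6, −10).
AP = (−1, 7, −15), and AP × d = (−160, −130, −50).
|AP × d|² = 45000 and |d|² = 200, so the distance is √(45000/200) = √225 = 15.

15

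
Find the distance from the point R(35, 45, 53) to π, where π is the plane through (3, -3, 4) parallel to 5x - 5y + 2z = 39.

Parallel planes share the normal n = (5, -5, 2); since (3, -3, 4) lies on the plane, its equation is 5x - 5y + 2z = 38.
d = |5·35 + (-5)·45 + 2·53 − 38| / √(25 + 25 + 4) = |18| / (3√6) = √6.

√6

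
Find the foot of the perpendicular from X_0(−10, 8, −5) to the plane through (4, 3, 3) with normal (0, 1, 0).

(-10, 3, -5)

n = (0, 1, 0), |n|² = 1, and n·X_0 − 3 = 5.
t = 5/1 = 5, so the foot is X_0 − t·n = (−10, 8, −5) − 5·(0, 1, 0) = (−10, 3, −5).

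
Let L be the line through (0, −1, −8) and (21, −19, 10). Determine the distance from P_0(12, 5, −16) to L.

2√61

A direction vector is d = (21, −18, 18).
AP = (12, 6, −8), and AP × d = (−36, −384, −342).
|AP × d|² = 265716 and |d|² = 1089, so the distance is √(265716/1089) = √244 = 2√61.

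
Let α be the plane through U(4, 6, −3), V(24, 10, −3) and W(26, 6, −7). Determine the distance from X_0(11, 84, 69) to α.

UV = (20, 4, 0) and UW = (22, 0, −4), so a normal is n = UV × UW = (−16, 80, −88).
d = |(-16)·11 + 80·84 + (-88)·69 − 680| / √(256 + 6400 + 7744) = |-208| / 120 = 26/15.

26/15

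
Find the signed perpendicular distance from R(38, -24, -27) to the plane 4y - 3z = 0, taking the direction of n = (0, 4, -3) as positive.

-3

n·R − 0 = -15.
|n| = 5, so the signed distance is -15/5 = -3.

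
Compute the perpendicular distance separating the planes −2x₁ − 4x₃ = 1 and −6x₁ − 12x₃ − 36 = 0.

11√5/10

Divide the second equation by 3 to match normals: −2x₁ − 4x₃ = 12.
With common normal n = (−2, 0, −4) (|n| = 2√5), the distance is |1 − 12|/|n| = 11/(2√5).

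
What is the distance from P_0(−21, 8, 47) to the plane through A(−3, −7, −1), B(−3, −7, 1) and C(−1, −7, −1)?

AB = (0, 0, 2) and AC = (2, 0, 0), so a normal is n = AB × AC = (0, 4, 0).
Then n·(−21, 8, 47) − (−28) = 60.
|n| = √(0 + 16 + 0) = 4, so the distance is |60|/4 = 15.

15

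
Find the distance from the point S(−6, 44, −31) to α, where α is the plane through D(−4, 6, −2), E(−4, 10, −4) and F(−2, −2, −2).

DE = (0, 4, −2) and DF = (2, −8, 0), so a normal is n = DE × DF = (−16, −4, −8).
d = |(-16)·(-6) + (-4)·44 + (-8)·(-31) − 56| / √(256 + 16 + 64) = |112| / (4√21) = 28/√21.

28/√21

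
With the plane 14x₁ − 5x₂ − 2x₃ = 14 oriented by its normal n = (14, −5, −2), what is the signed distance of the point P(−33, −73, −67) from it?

n·P − 14 = 23.
|n| = 15, so the signed distance is 23/15.

23/15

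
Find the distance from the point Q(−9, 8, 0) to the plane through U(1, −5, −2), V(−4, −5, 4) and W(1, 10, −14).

2√77/77

UV = (−5, 0, 6) and UW = (0, 15, −12), so a normal is n = UV × UW = (−90, −60, −75).
Then n·(−9, 8, 0) − 360 = −30.
|n| = √(8100 + 3600 + 5625) = 15√77, so the distance is |-30|/(15√77) = 2/√77.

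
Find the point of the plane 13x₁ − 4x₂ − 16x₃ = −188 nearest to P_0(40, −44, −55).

(-12, -28, 9)

The perpendicular from P_0 has direction n = (13, −4, −16): r = (40, −44, −55) + λ(13, −4, −16).
Substitute into the plane: n·(P_0 + λn) = -188 gives 1576 + 441λ = -188, so λ = -4.
Foot = (40, −44, −55) + (-4)·(13, −4, −16) = (−12, −28, 9).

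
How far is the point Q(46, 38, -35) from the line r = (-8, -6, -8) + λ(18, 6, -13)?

Direction vector d = (18, 6, -13).
AP = (54, 44, -27); AP·d = 1587, |AP|² = 5581, |d|² = 529.
distance² = |AP|² − (AP·d)²/|d|² = 5581 − 2518569/529 = 820, so the distance is 2√205.

2√205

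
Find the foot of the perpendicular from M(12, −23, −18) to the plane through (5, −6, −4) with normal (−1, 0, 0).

The perpendicular from M has direction n = (−1, 0, 0): r = (12, −23, −18) + λ(−1, 0, 0).
Substitute into the plane: n·(M + λn) = -5 gives -12 + 1λ = -5, so λ = 7.
Foot = (12, −23, −18) + 7·(−1, 0, 0) = (5, −23, −18).

(5, -23, -18)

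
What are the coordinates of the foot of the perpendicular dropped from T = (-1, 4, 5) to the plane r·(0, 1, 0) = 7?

(-1, 7, 5)

n = (0, 1, 0), |n|² = 1, and n·T − 7 = -3.
t = -3/1 = -3, so the foot is T − t·n = (-1, 4, 5) − (-3)·(0, 1, 0) = (-1, 7, 5).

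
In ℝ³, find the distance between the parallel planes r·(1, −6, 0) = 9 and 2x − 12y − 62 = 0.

22/√37

Divide the second equation by 2 to match normals: x − 6y = 31.
Both planes have normal n = (1, −6, 0), |n| = √37. Any point on the first plane is at distance |31 − 9|/|n| = 22/√37 from the second.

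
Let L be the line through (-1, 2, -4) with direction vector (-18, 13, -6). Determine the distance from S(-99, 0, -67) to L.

Direction vector d = (-18, 13, -6).
AP = (-98, -2, -63); AP·d = 2116, |AP|² = 13577, |d|² = 529.
distance² = |AP|² − (AP·d)²/|d|² = 13577 − 4477456/529 = 5113, so the distance is √5113.

√5113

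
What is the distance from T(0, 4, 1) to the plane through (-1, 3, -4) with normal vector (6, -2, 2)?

The plane has equation n·(r − (-1, 3, -4)) = 0, i.e. n·r = -20.
d = |6·0 + (-2)·4 + 2·1 − (-20)| / √(36 + 4 + 4) = |14| / (2√11) = 7/√11.

7/√11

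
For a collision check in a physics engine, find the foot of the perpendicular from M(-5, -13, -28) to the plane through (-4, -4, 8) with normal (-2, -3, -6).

n = (-2, -3, -6), |n|² = 49, and n·M − (-28) = 245.
t = 245/49 = 5, so the foot is M − t·n = (-5, -13, -28) − 5·(-2, -3, -6) = (5, 2, 2).

(5, 2, 2)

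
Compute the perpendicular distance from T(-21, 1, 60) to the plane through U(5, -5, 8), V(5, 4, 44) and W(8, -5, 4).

20/13

UV = (0, 9, 36) and UW = (3, 0, -4), so a normal is n = UV × UW = (-36, 108, -27).
n = (-36, 108, -27); n·P − (-936) = 180; |n| = 117; distance = 180/117 = 20/13.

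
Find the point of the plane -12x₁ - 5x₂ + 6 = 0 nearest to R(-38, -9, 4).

The perpendicular from R has direction n = (-12, -5, 0): r = (-38, -9, 4) + t(-12, -5, 0).
Substitute into the plane: n·(R + tn) = -6 gives 501 + 169t = -6, so t = -3.
Foot = (-38, -9, 4) + (-3)·(-12, -5, 0) = (-2, 6, 4).

(-2, 6, 4)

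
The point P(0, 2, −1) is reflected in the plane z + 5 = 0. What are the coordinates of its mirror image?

n = (0, 0, 1), |n|² = 1, n·P − (-5) = 4, so t = 4/1 = 4.
Foot F = P − 4·n = (0, 2, −5); the reflection is 2F − P = (0, 2, −9).

(0, 2, -9)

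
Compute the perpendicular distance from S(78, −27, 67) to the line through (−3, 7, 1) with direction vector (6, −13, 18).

3√401

Direction vector d = (6, −13, 18).
AP = (81, −34, 66), and AP × d = (246, −1062, −849).
|AP × d|² = 1909161 and |d|² = 529, so the distance is √(1909161/529) = √3609 = 3√401.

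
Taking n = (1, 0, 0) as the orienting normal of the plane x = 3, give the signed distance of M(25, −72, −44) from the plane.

22

n·M − 3 = 22.
|n| = 1, so the signed distance is 22/1 = 22.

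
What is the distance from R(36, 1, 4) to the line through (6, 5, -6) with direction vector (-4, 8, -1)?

2√173

Direction vector d = (-4, 8, -1).
AP = (30, -4, 10); AP·d = -162, |AP|² = 1016, |d|² = 81.
distance² = |AP|² − (AP·d)²/|d|² = 1016 − 26244/81 = 692, so the distance is 2√173.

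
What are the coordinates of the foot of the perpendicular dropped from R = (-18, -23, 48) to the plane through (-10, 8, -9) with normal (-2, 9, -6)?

(-28, 22, 18)

The perpendicular from R has direction n = (-2, 9, -6): r = (-18, -23, 48) + λ(-2, 9, -6).
Substitute into the plane: n·(R + λn) = 146 gives -459 + 121λ = 146, so λ = 5.
Foot = (-18, -23, 48) + 5·(-2, 9, -6) = (-28, 22, 18).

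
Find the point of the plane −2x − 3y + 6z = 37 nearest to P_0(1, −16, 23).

The perpendicular from P_0 has direction n = (−2, −3, 6): r = (1, −16, 23) + μ(−2, −3, 6).
Substitute into the plane: n·(P_0 + μn) = 37 gives 184 + 49μ = 37, so μ = -3.
Foot = (1, −16, 23) + (-3)·(−2, −3, 6) = (7, −7, 5).

(7, -7, 5)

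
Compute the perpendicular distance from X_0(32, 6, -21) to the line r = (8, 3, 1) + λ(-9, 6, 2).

Direction vector d = (-9, 6, 2).
AP = (24, 3, -22), and AP × d = (138, 150, 171).
|AP × d|² = 70785 and |d|² = 121, so the distance is √(70785/121) = √585 = 3√65.

3√65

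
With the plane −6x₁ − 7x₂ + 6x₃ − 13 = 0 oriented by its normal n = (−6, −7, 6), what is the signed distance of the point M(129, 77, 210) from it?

-6

n·M − 13 = -66.
|n| = 11, so the signed distance is -66/11 = -6.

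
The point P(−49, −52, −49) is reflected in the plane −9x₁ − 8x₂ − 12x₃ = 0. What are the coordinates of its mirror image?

(41, 28, 71)

With n = (−9, −8, −12), the signed offset is (n·P − 0)/|n|² = 1445/289 = 5.
P' = P − 2t·n = (−49, −52, −49) − 10·(−9, −8, −12) = (41, 28, 71).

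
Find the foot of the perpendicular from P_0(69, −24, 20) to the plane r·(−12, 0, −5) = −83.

(9, -24, -5)

The perpendicular from P_0 has direction n = (−12, 0, −5): r = (69, −24, 20) + λ(−12, 0, −5).
Substitute into the plane: n·(P_0 + λn) = -83 gives -928 + 169λ = -83, so λ = 5.
Foot = (69, −24, 20) + 5·(−12, 0, −5) = (9, −24, −5).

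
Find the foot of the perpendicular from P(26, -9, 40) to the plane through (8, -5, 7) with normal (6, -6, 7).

(8, 9, 19)

The perpendicular from P has direction n = (6, -6, 7): r = (26, -9, 40) + t(6, -6, 7).
Substitute into the plane: n·(P + tn) = 127 gives 490 + 121t = 127, so t = -3.
Foot = (26, -9, 40) + (-3)·(6, -6, 7) = (8, 9, 19).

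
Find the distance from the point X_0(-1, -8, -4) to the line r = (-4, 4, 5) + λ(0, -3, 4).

3√26

Direction vector d = (0, -3, 4).
AP = (3, -12, -9), and AP × d = (-75, -12, -9).
|AP × d|² = 5850 and |d|² = 25, so the distance is √(5850/25) = √234 = 3√26.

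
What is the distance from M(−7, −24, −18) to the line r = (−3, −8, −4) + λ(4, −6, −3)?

Direction vector d = (4, −6, −3).
AP = (−4, −16, −14), and AP × d = (−36, −68, 88).
|AP × d|² = 13664 and |d|² = 61, so the distance is √(13664/61) = √224 = 4√14.

4√14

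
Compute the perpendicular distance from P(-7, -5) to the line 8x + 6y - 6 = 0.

46/5

The normal to the line is n = (8, 6) with |n| = 10.
|n·P − 6| = |-86 − 6| = 92, so the distance is 92/10 = 46/5.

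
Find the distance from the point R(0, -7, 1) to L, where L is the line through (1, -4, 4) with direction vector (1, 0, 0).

Direction vector d = (1, 0, 0).
AP = (-1, -3, -3); AP·d = -1, |AP|² = 19, |d|² = 1.
distance² = |AP|² − (AP·d)²/|d|² = 19 − 1/1 = 18, so the distance is 3√2.

3√2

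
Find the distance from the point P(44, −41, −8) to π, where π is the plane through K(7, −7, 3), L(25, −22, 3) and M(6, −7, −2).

4√62/31

KL = (18, −15, 0) and KM = (−1, 0, −5), so a normal is n = KL × KM = (75, 90, −15).
d = |75·44 + 90·(-41) + (-15)·(-8) − (-150)| / √(5625 + 8100 + 225) = |-120| / (15√62) = 8/√62.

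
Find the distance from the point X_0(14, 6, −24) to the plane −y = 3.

9

Normal vector n = (0, −1, 0), and n·(14, 6, −24) − 3 = −9.
|n| = √(0 + 1 + 0) = 1, so the distance is |-9|/1 = 9.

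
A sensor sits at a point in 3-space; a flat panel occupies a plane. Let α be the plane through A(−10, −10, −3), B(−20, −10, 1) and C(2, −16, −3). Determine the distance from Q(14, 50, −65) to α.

22√5/15

AB = (−10, 0, 4) and AC = (12, −6, 0), so a normal is n = AB × AC = (24, 48, 60).
Then n·(14, 50, −65) − (−900) = −264.
|n| = √(576 + 2304 + 3600) = 36√5, so the distance is |-264|/(36√5) = 22√5/15.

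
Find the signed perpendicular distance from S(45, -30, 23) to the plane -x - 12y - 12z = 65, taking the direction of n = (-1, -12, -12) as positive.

-26/17

n·S − 65 = -26.
|n| = 17, so the signed distance is -26/17.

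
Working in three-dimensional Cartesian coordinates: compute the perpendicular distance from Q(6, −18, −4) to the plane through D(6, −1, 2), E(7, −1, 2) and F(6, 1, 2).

DE = (1, 0, 0) and DF = (0, 2, 0), so a normal is n = DE × DF = (0, 0, 2).
n = (0, 0, 2); n·P − 4 = -12; |n| = 2; distance = 12/2 = 6.

6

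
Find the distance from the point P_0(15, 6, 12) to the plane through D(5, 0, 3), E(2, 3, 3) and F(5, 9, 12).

DE = (-3, 3, 0) and DF = (0, 9, 9), so a normal is n = DE × DF = (27, 27, -27).
n = (27, 27, -27); n·P − 54 = 189; |n| = 27√3; distance = 189/(27√3) = 7/√3.

7/√3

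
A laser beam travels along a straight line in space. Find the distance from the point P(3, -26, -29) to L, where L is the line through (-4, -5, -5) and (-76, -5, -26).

A direction vector is d = (-72, 0, -21).
AP = (7, -21, -24), and AP × d = (441, 1875, -1512).
|AP × d|² = 5996250 and |d|² = 5625, so the distance is √(5996250/5625) = √1066.

√1066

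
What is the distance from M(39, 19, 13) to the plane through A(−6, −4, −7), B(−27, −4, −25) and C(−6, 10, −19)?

AB = (−21, 0, −18) and AC = (0, 14, −12), so a normal is n = AB × AC = (252, −252, −294).
d = |252·39 + (-252)·19 + (-294)·13 − 1554| / √(63504 + 63504 + 86436) = |-336| / 462 = 8/11.

8/11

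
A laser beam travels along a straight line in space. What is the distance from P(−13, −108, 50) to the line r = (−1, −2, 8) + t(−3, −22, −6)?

Direction vector d = (−3, −22, −6).
AP = (−12, −106, 42), and AP × d = (1560, −198, −54).
|AP × d|² = 2475720 and |d|² = 529, so the distance is √(2475720/529) = √4680 = 6√130.

6√130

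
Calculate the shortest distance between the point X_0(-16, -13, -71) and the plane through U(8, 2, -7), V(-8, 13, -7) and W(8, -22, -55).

8/21

UV = (-16, 11, 0) and UW = (0, -24, -48), so a normal is n = UV × UW = (-528, -768, 384).
Then n·(-16, -13, -71) - (-8448) = -384.
|n| = √(278784 + 589824 + 147456) = 1008, so the distance is |-384|/1008 = 8/21.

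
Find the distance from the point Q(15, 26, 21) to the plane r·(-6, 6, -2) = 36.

6/√19

d = |(-6)·15 + 6·26 + (-2)·21 − 36| / √(36 + 36 + 4) = |-12| / (2√19) = 6√19/19.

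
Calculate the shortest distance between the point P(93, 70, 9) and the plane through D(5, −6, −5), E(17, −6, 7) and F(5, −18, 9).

8

DE = (12, 0, 12) and DF = (0, −12, 14), so a normal is n = DE × DF = (144, −168, −144).
d = |144·93 + (-168)·70 + (-144)·9 − 2448| / √(20736 + 28224 + 20736) = |-2112| / 264 = 8.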